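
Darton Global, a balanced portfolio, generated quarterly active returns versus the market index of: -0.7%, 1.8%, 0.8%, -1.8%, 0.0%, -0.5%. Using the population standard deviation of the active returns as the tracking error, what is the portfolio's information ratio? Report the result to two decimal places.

-0.06

Mean return r̄ = -0.40 / 6 = -0.0667%
Population σ = √[Σ(r − r̄)² / 6] = √[7.8333 / 6] = √1.3056 = 1.1426%
IR = r̄ / tracking error = -0.0667 / 1.1426 = -0.0584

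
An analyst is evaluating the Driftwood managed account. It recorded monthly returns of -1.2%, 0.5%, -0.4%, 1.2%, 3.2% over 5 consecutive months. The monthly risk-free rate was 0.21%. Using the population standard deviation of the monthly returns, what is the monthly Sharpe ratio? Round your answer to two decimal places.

0.30

Mean return r̄ = 3.30 / 5 = 0.6600%
Population σ = √[Σ(r − r̄)² / 5] = √[11.3520 / 5] = √2.2704 = 1.5068%
Sharpe = (r̄ − rf) / σ = (0.6600 − 0.21) / 1.5068 = 0.4500 / 1.5068 = 0.2986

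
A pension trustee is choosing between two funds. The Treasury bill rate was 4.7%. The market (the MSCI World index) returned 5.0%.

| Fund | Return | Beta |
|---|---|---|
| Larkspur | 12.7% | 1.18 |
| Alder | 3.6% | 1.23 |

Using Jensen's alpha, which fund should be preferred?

Larkspur: α = 12.7% − [4.7% + 1.18 × (5.0% − 4.7%)] = 7.646
Alder: α = 3.6% − [4.7% + 1.23 × (5.0% − 4.7%)] = -1.469
Highest: Larkspur (7.646).

Larkspur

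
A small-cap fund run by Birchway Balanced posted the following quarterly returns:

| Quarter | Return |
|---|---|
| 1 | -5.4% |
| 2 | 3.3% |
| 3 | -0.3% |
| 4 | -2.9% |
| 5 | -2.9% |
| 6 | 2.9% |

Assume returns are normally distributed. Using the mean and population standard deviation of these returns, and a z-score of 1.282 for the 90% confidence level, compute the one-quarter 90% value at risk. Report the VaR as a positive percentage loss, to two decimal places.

4.96

Mean return μ = -5.30 / 6 = -0.8833%
Population std dev = √[60.6883 / 6] = 3.1804%
VaR = −(μ − z·σ) = −(-0.8833 − 1.282 × 3.1804) = −(-4.9606) = 4.9606%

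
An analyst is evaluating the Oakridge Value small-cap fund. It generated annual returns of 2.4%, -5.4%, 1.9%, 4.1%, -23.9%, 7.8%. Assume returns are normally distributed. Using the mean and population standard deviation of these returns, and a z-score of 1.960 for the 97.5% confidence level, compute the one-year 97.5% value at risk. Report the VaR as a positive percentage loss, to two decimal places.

r̄ = (2.4 − 5.4 + 1.9 + 4.1 − 23.9 + 7.8) / 6 = -2.1833%
Σ(r − r̄)² = 658.7883; population σ = √(658.7883/6) = 10.4785%
VaR = −(r̄ − z·σ) = −(-2.1833 − 1.960 × 10.4785) = −(-22.7212) = 22.7212%

22.72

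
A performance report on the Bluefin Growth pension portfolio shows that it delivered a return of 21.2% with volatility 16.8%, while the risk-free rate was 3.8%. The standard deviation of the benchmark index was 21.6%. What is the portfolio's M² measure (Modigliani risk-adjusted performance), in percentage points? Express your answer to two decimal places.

Sharpe = (Rp − Rf) / σp = (21.2% − 3.8%) / 16.8% = 1.0357
M² = Rf + Sharpe × σm = 3.8% + 1.0357 × 21.6% = 26.1711%

26.17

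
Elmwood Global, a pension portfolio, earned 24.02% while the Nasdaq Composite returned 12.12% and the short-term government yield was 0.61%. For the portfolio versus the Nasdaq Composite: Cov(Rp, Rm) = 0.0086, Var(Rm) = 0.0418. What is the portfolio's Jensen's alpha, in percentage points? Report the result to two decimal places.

β = Cov / Var = 0.0086 / 0.0418 = 0.2057
E[R] = Rf + β(Rm − Rf) = 0.61% + 0.2057 × (12.12% − 0.61%) = 2.9776%
α = Rp − E[R] = 24.02% − 2.9776% = 21.0424

21.04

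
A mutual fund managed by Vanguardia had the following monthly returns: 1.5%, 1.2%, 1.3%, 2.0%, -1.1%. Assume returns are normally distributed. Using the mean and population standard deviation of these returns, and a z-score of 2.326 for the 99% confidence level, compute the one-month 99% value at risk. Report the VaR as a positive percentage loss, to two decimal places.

1.52

Mean return r̄ = 4.90 / 5 = 0.9800%
Σ(r − r̄)² = (1.5 − 0.9800)² + (1.2 − 0.9800)² + … = 5.7880
population σ = √(5.7880 / 5) = √1.1576 = 1.0759%
VaR = −(r̄ − z·σ) = −(0.9800 − 2.326 × 1.0759) = −(-1.5225) = 1.5225%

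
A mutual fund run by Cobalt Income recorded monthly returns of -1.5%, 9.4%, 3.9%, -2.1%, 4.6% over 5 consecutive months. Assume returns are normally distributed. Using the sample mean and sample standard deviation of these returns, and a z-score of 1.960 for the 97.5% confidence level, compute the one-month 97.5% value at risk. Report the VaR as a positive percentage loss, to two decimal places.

6.46

r̄ = (-1.5 + 9.4 + 3.9 − 2.1 + 4.6) / 5 = 2.8600%
Sample std dev = √[90.4920 / 4] = 4.7564%
VaR = −(r̄ − z·σ) = −(2.8600 − 1.960 × 4.7564) = −(-6.4625) = 6.4625%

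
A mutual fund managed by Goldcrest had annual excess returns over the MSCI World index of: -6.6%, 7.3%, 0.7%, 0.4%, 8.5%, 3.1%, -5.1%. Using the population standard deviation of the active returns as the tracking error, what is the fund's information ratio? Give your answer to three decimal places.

Mean return μ = 8.30 / 7 = 1.1857%
Population σ = √[Σ(r − μ)² / 7] = √[195.5286 / 7] = √27.9327 = 5.2851%
IR = μ / tracking error = 1.1857 / 5.2851 = 0.2243

0.224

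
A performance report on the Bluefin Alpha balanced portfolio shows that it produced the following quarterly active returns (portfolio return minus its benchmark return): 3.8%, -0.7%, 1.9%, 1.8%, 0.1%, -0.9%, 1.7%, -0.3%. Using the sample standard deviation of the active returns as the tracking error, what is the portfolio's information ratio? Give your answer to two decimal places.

0.57

Mean return r̄ = 7.40 / 8 = 0.9250%
Σ(r − r̄)² = (3.8 − 0.9250)² + (-0.7 − 0.9250)² + (1.9 − 0.9250)² + … = 18.7350
sample σ = √(18.7350 / 7) = √2.6764 = 1.6360%
IR = r̄ / tracking error = 0.9250 / 1.6360 = 0.5654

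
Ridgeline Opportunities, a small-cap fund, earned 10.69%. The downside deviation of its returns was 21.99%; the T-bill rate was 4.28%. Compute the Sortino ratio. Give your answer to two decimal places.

Sortino = (Rp − Rf) / σd = (10.69% − 4.28%) / 21.99% = 6.41% / 21.99% = 0.2915

0.29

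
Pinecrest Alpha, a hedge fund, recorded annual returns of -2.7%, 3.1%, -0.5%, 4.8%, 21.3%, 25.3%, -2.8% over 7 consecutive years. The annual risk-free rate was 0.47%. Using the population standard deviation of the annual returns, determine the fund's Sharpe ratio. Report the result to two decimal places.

0.60

Mean return r̄ = 48.50 / 7 = 6.9286%
Population σ = √[Σ(r − r̄)² / 7] = √[805.7743 / 7] = √115.1106 = 10.7290%
Sharpe = (r̄ − rf) / σ = (6.9286 − 0.47) / 10.7290 = 6.4586 / 10.7290 = 0.6020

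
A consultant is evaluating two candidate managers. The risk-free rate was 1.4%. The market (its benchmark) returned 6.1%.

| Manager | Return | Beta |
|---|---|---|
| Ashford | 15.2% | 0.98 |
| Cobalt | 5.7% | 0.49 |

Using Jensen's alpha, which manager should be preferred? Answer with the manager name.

Ashford: α = 15.2% − [1.4% + 0.98 × (6.1% − 1.4%)] = 9.194
Cobalt: α = 5.7% − [1.4% + 0.49 × (6.1% − 1.4%)] = 1.997
Highest: Ashford (9.194).

Ashford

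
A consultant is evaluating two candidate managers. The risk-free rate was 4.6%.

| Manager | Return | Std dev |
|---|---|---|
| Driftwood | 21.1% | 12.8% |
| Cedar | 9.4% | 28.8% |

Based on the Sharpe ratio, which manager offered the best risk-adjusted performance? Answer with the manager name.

Driftwood

Driftwood: Sharpe ratio = (21.1% − 4.6%) / 12.8% = 1.289
Cedar: Sharpe ratio = (9.4% − 4.6%) / 28.8% = 0.167
Highest: Driftwood (1.289).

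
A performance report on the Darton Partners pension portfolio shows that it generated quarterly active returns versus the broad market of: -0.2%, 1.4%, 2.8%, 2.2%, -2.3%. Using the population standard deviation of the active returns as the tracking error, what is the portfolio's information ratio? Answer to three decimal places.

Mean return μ = 3.90 / 5 = 0.7800%
Population std dev = √[16.9280 / 5] = 1.8400%
IR = μ / tracking error = 0.7800 / 1.8400 = 0.4239

0.424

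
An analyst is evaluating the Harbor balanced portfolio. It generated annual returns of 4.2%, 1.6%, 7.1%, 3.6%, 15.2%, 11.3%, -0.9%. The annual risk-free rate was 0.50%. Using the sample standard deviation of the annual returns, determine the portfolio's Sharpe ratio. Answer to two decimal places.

0.98

μ = (4.2 + 1.6 + 7.1 + 3.6 + 15.2 + 11.3 − 0.9) / 7 = 42.10 / 7 = 6.0143%
Σ(r − μ)² = 189.9086; sample σ = √(189.9086/6) = 5.6260%
Sharpe = (μ − rf) / σ = (6.0143 − 0.5) / 5.6260 = 5.5143 / 5.6260 = 0.9801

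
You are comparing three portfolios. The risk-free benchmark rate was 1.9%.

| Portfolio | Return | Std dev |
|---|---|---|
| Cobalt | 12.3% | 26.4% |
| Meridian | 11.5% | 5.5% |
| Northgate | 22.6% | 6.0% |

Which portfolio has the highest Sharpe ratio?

Northgate

Cobalt: Sharpe ratio = (12.3% − 1.9%) / 26.4% = 0.394
Meridian: Sharpe ratio = (11.5% − 1.9%) / 5.5% = 1.745
Northgate: Sharpe ratio = (22.6% − 1.9%) / 6.0% = 3.450
Highest: Northgate (3.450).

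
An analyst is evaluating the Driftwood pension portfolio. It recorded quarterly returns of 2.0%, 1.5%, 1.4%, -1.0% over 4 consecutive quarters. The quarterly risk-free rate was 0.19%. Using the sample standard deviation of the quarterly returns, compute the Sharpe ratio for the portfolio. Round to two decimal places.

Mean return r̄ = 3.90 / 4 = 0.9750%
Σ(r − r̄)² = (2 − 0.9750)² + (1.5 − 0.9750)² + (1.4 − 0.9750)² + … = 5.4075
σ = √[5.4075 / 3] = 1.3426%
Sharpe = (r̄ − rf) / σ = (0.9750 − 0.19) / 1.3426 = 0.7850 / 1.3426 = 0.5847

0.58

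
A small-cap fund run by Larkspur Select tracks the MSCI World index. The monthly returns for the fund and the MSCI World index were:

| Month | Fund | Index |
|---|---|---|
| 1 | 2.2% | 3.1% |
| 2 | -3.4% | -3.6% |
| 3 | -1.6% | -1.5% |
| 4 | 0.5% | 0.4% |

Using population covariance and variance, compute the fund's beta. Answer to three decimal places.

0.852

r̄p = -0.5750%,  r̄m = -0.4000%
Cov = Σ(rp − r̄p)(rm − r̄m) / 4 = 5.1850
Var(rm) = Σ(rm − r̄m)² / 4 = 6.0850
β = Cov / Var = 5.1850 / 6.0850 = 0.8521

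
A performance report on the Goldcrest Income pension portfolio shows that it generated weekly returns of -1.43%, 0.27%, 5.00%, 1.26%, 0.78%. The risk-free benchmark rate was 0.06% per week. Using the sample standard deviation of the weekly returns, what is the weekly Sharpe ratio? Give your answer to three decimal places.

0.472

r̄ = (-1.43 + 0.27 + 5 + 1.26 + 0.78) / 5 = 1.1760%
Sample σ = √[Σ(r − r̄)² / 4] = √[22.3989 / 4] = √5.5997 = 2.3664%
Sharpe = (r̄ − rf) / σ = (1.1760 − 0.06) / 2.3664 = 1.1160 / 2.3664 = 0.4716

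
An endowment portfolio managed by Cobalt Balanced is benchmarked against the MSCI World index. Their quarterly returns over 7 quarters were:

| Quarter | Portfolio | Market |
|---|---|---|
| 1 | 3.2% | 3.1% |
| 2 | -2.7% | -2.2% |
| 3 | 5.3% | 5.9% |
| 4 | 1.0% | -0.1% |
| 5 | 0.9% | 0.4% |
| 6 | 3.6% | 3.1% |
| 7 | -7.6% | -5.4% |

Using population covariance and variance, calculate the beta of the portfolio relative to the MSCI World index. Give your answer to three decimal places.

r̄p = 0.5286%,  r̄m = 0.6857%
Cov = Σ(rp − r̄p)(rm − r̄m) / 7 = 13.8647
Var(rm) = Σ(rm − r̄m)² / 7 = 12.1298
β = Cov / Var = 13.8647 / 12.1298 = 1.1430

1.143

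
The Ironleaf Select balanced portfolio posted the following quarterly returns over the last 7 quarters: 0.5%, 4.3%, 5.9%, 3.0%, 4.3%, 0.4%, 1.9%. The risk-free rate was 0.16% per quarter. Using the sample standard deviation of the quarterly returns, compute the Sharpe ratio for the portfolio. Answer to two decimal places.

1.32

r̄ = (0.5 + 4.3 + 5.9 + 3 + 4.3 + 0.4 + 1.9) / 7 = 20.30 / 7 = 2.9000%
Σ(r − r̄)² = 25.9400; sample σ = √(25.9400/6) = 2.0793%
Sharpe = (r̄ − rf) / σ = (2.9000 − 0.16) / 2.0793 = 2.7400 / 2.0793 = 1.3178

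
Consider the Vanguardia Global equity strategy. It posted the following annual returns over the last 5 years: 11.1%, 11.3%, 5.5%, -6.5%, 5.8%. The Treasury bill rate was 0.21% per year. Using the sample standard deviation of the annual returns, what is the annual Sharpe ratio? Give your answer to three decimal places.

0.723

Mean return μ = 27.20 / 5 = 5.4400%
Sample σ = √[Σ(r − μ)² / 4] = √[209.0720 / 4] = √52.2680 = 7.2297%
Sharpe = (μ − rf) / σ = (5.4400 − 0.21) / 7.2297 = 5.2300 / 7.2297 = 0.7234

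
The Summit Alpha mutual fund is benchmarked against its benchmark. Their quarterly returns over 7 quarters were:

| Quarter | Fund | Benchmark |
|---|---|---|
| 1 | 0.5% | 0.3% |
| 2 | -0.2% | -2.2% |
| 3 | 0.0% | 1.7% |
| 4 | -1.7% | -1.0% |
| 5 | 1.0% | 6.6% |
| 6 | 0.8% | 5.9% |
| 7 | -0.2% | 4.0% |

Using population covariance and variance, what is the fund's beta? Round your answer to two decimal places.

0.18

r̄p = 0.0286%,  r̄m = 2.1857%
Cov = Σ(rp − r̄p)(rm − r̄m) / 7 = 1.7676
Var(rm) = Σ(rm − r̄m)² / 7 = 9.9641
β = Cov / Var = 1.7676 / 9.9641 = 0.1774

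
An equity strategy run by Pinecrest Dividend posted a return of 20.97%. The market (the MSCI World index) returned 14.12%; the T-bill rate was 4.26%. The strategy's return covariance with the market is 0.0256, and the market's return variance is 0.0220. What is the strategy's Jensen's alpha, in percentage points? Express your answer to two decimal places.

5.24

β = Cov / Var = 0.0256 / 0.0220 = 1.1636
E[R] = Rf + β(Rm − Rf) = 4.26% + 1.1636 × (14.12% − 4.26%) = 15.7331%
α = Rp − E[R] = 20.97% − 15.7331% = 5.2369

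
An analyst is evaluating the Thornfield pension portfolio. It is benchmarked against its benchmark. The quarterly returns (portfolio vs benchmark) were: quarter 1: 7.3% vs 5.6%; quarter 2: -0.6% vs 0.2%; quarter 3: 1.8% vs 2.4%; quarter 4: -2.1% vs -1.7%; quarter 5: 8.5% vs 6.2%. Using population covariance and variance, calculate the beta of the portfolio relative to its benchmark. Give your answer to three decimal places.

r̄p = 2.9800%,  r̄m = 2.5400%
Cov = Σ(rp − r̄p)(rm − r̄m) / 5 = 12.7008
Var(rm) = Σ(rm − r̄m)² / 5 = 9.2464
β = Cov / Var = 12.7008 / 9.2464 = 1.3736

1.374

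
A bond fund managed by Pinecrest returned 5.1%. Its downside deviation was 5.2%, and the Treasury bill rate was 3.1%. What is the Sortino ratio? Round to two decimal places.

Sortino = (Rp − Rf) / σd = (5.1% − 3.1%) / 5.2% = 2.00% / 5.2% = 0.3846

0.38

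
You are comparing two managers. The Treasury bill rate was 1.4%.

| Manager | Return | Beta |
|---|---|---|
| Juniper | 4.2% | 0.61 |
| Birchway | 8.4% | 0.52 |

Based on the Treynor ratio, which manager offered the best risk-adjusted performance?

Juniper: Treynor = (4.2% − 1.4%) / 0.61 = 4.590
Birchway: Treynor = (8.4% − 1.4%) / 0.52 = 13.462
Highest: Birchway (13.462).

Birchway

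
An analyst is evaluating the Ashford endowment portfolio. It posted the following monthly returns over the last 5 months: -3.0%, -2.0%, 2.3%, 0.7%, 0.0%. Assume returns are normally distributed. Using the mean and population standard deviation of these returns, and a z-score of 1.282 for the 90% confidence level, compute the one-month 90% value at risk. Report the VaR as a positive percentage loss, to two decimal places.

2.83

μ = (-3 − 2 + 2.3 + 0.7 + 0) / 5 = -2.00 / 5 = -0.4000%
Population std dev = √[17.9800 / 5] = 1.8963%
VaR = −(μ − z·σ) = −(-0.4000 − 1.282 × 1.8963) = −(-2.8311) = 2.8311%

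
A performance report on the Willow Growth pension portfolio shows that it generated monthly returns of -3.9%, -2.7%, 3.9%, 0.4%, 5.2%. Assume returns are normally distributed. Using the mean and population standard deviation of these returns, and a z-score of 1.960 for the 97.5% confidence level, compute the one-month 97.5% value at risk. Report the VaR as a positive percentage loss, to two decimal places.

Mean return r̄ = 2.90 / 5 = 0.5800%
Population σ = √[Σ(r − r̄)² / 5] = √[63.2280 / 5] = √12.6456 = 3.5561%
VaR = −(r̄ − z·σ) = −(0.5800 − 1.960 × 3.5561) = −(-6.3900) = 6.3900%

6.39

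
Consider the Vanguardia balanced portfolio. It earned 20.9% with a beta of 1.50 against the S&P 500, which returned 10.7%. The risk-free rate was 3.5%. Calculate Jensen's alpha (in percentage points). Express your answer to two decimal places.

CAPM expected return = Rf + β(Rm − Rf) = 3.5% + 1.50 × (10.7% − 3.5%) = 3.5 + 1.50 × 7.20 = 14.3000%
Jensen's α = Rp − E[R] = 20.9% − 14.3000% = 6.6000

6.60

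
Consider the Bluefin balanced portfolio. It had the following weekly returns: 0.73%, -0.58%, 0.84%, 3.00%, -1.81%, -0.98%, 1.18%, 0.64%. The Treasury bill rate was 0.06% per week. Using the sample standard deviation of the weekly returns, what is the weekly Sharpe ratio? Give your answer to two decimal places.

0.21

μ = (0.73 − 0.58 + 0.84 + 3 − 1.81 − 0.98 + 1.18 + 0.64) / 8 = 3.020 / 8 = 0.3775%
Σ(r − μ)² = (0.73 − 0.3775)² + (-0.58 − 0.3775)² + (0.84 − 0.3775)² + … = 15.4734
sample σ = √(15.4734 / 7) = √2.2105 = 1.4868%
Sharpe = (μ − rf) / σ = (0.3775 − 0.06) / 1.4868 = 0.3175 / 1.4868 = 0.2135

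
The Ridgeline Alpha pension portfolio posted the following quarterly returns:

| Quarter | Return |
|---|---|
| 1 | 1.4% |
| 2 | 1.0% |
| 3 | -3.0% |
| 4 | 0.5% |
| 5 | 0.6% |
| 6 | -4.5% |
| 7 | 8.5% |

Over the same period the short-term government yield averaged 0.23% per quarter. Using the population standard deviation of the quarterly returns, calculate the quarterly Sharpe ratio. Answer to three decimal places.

r̄ = (1.4 + 1 − 3 + 0.5 + 0.6 − 4.5 + 8.5) / 7 = 0.6429%
Population std dev = √[102.1771 / 7] = 3.8206%
Sharpe = (r̄ − rf) / σ = (0.6429 − 0.23) / 3.8206 = 0.4129 / 3.8206 = 0.1081

0.108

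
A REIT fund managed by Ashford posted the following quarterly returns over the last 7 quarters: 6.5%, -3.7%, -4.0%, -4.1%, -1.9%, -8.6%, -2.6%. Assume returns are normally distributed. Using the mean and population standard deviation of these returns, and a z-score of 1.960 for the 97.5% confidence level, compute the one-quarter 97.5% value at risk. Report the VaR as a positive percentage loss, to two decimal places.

Mean return μ = -18.40 / 7 = -2.6286%
Σ(r − μ)² = (6.5 − (-2.6286))² + (-3.7 − (-2.6286))² + … = 124.7143
population σ = √(124.7143 / 7) = √17.8163 = 4.2209%
VaR = −(μ − z·σ) = −(-2.6286 − 1.960 × 4.2209) = −(-10.9016) = 10.9016%

10.90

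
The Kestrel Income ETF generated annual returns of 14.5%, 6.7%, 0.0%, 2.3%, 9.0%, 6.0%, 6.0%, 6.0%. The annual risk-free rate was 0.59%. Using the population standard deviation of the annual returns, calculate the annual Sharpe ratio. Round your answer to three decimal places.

μ = (14.5 + 6.7 + 0 + 2.3 + 9 + 6 + 6 + 6) / 8 = 6.3125%
Σ(r − μ)² = (14.5 − 6.3125)² + (6.7 − 6.3125)² + … = 130.6488
σ = √[130.6488 / 8] = 4.0412%
Sharpe = (μ − rf) / σ = (6.3125 − 0.59) / 4.0412 = 5.7225 / 4.0412 = 1.4160

1.416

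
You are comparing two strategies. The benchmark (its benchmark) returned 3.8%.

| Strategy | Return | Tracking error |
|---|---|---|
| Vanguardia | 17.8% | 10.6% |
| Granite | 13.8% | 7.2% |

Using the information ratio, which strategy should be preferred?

Granite

Vanguardia: IR = (17.8% − 3.8%) / 10.6% = 1.321
Granite: IR = (13.8% − 3.8%) / 7.2% = 1.389
Highest: Granite (1.389).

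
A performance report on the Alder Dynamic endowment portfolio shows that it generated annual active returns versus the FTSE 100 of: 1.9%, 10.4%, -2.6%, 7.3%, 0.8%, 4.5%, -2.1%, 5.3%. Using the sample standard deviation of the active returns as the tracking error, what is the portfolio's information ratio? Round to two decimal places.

0.70

r̄ = (1.9 + 10.4 − 2.6 + 7.3 + 0.8 + 4.5 − 2.1 + 5.3) / 8 = 3.1875%
Σ(r − r̄)² = (1.9 − 3.1875)² + (10.4 − 3.1875)² + (-2.6 − 3.1875)² + … = 143.9288
sample σ = √(143.9288 / 7) = √20.5613 = 4.5345%
IR = r̄ / tracking error = 3.1875 / 4.5345 = 0.7029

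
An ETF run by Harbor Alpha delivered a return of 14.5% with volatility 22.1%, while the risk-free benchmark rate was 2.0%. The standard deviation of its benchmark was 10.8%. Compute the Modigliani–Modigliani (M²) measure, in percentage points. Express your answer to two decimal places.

Sharpe = (Rp − Rf) / σp = (14.5% − 2.0%) / 22.1% = 0.5656
M² = Rf + Sharpe × σm = 2.0% + 0.5656 × 10.8% = 8.1085%

8.11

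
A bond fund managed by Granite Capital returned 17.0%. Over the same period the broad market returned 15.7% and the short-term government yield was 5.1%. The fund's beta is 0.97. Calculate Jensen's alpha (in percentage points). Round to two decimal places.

1.62

CAPM expected return = Rf + β(Rm − Rf) = 5.1% + 0.97 × (15.7% − 5.1%) = 5.1 + 0.97 × 10.60 = 15.3820%
Jensen's α = Rp − E[R] = 17.0% − 15.3820% = 1.6180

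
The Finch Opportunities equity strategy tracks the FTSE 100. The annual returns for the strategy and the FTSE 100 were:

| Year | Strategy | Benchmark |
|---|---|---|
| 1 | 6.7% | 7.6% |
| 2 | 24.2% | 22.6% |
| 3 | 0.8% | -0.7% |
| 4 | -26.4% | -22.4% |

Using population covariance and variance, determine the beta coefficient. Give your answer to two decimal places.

r̄p = 1.3250%,  r̄m = 1.7750%
Cov = Σ(rp − r̄p)(rm − r̄m) / 4 = 294.8081
Var(rm) = Σ(rm − r̄m)² / 4 = 264.5419
β = Cov / Var = 294.8081 / 264.5419 = 1.1144

1.11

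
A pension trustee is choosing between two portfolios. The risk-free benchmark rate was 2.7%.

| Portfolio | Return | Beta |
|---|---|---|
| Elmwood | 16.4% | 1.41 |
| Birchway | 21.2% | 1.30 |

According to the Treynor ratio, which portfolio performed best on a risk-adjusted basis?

Birchway

Elmwood: Treynor = (16.4% − 2.7%) / 1.41 = 9.716
Birchway: Treynor = (21.2% − 2.7%) / 1.30 = 14.231
Highest: Birchway (14.231).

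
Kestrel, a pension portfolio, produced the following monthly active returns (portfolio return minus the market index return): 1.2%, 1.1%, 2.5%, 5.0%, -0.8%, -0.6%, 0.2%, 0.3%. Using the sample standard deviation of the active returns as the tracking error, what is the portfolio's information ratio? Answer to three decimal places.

0.587

Mean return r̄ = 8.90 / 8 = 1.1125%
Σ(r − r̄)² = 25.1288; sample σ = √(25.1288/7) = 1.8947%
IR = r̄ / tracking error = 1.1125 / 1.8947 = 0.5872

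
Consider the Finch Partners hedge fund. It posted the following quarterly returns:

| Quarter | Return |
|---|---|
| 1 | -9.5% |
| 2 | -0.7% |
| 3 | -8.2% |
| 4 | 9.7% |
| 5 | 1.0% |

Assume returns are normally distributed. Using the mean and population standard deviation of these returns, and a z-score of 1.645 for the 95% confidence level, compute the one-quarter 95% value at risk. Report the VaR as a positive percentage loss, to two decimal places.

μ = (-9.5 − 0.7 − 8.2 + 9.7 + 1) / 5 = -1.5400%
Σ(r − μ)² = (-9.5 − (-1.5400))² + (-0.7 − (-1.5400))² + … = 241.2120
population σ = √(241.2120 / 5) = √48.2424 = 6.9457%
VaR = −(μ − z·σ) = −(-1.5400 − 1.645 × 6.9457) = −(-12.9657) = 12.9657%

12.97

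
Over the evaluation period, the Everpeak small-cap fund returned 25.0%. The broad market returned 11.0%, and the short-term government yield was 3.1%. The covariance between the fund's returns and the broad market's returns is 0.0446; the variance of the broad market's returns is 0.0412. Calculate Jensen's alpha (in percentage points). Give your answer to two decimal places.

β = Cov / Var = 0.0446 / 0.0412 = 1.0825
E[R] = Rf + β(Rm − Rf) = 3.1% + 1.0825 × (11.0% − 3.1%) = 11.6518%
α = Rp − E[R] = 25.0% − 11.6518% = 13.3482

13.35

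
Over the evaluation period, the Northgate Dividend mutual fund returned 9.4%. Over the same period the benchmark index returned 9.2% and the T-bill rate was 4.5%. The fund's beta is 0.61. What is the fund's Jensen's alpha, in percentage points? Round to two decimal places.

2.03

CAPM expected return = Rf + β(Rm − Rf) = 4.5% + 0.61 × (9.2% − 4.5%) = 4.5 + 0.61 × 4.70 = 7.3670%
Jensen's α = Rp − E[R] = 9.4% − 7.3670% = 2.0330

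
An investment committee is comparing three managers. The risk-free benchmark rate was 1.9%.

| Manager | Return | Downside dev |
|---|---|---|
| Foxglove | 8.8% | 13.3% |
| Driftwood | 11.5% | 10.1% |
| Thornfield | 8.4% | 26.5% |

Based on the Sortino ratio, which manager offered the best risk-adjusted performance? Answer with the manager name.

Foxglove: Sortino ratio = (8.8% − 1.9%) / 13.3% = 0.519
Driftwood: Sortino ratio = (11.5% − 1.9%) / 10.1% = 0.950
Thornfield: Sortino ratio = (8.4% − 1.9%) / 26.5% = 0.245
Highest: Driftwood (0.950).

Driftwood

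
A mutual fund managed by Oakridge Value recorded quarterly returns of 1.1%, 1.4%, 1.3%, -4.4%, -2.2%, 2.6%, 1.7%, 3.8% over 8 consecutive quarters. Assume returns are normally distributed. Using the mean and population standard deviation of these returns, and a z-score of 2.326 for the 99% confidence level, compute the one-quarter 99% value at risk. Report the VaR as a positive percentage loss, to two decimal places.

5.13

Mean return r̄ = 5.30 / 8 = 0.6625%
Σ(r − r̄)² = (1.1 − 0.6625)² + (1.4 − 0.6625)² + (1.3 − 0.6625)² + … = 49.6388
population σ = √(49.6388 / 8) = √6.2049 = 2.4910%
VaR = −(r̄ − z·σ) = −(0.6625 − 2.326 × 2.4910) = −(-5.1316) = 5.1316%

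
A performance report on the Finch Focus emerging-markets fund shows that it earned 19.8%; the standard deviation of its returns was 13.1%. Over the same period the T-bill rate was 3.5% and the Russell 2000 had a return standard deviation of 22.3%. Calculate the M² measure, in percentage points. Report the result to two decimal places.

Sharpe = (Rp − Rf) / σp = (19.8% − 3.5%) / 13.1% = 1.2443
M² = Rf + Sharpe × σm = 3.5% + 1.2443 × 22.3% = 31.2479%

31.25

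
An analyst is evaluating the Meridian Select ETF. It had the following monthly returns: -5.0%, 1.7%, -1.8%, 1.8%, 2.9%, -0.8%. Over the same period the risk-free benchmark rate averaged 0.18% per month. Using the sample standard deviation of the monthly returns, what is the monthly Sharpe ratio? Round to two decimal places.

r̄ = (-5 + 1.7 − 1.8 + 1.8 + 2.9 − 0.8) / 6 = -0.2000%
Sample std dev = √[43.1800 / 5] = 2.9387%
Sharpe = (r̄ − rf) / σ = (-0.2000 − 0.18) / 2.9387 = -0.3800 / 2.9387 = -0.1293

-0.13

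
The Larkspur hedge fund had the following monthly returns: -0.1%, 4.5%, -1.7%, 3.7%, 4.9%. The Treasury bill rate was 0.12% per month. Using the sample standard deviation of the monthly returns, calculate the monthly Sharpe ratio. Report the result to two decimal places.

0.72

r̄ = (-0.1 + 4.5 − 1.7 + 3.7 + 4.9) / 5 = 11.30 / 5 = 2.2600%
Σ(r − r̄)² = (-0.1 − 2.2600)² + (4.5 − 2.2600)² + … = 35.3120
σ = √[35.3120 / 4] = 2.9712%
Sharpe = (r̄ − rf) / σ = (2.2600 − 0.12) / 2.9712 = 2.1400 / 2.9712 = 0.7202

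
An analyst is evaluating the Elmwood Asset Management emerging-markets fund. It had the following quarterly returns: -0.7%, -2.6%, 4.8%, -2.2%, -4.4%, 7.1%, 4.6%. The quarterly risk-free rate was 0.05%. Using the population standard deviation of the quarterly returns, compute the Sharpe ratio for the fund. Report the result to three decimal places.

0.216

Mean return μ = 6.60 / 7 = 0.9429%
Population σ = √[Σ(r − μ)² / 7] = √[119.8371 / 7] = √17.1196 = 4.1376%
Sharpe = (μ − rf) / σ = (0.9429 − 0.05) / 4.1376 = 0.8929 / 4.1376 = 0.2158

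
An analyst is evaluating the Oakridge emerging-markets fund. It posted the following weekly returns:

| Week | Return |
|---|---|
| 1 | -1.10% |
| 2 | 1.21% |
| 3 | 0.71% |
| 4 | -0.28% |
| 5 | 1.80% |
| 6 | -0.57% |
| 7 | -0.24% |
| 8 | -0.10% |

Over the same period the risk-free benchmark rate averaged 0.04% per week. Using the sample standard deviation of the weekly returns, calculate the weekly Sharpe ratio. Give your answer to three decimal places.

r̄ = (-1.1 + 1.21 + 0.71 − 0.28 + 1.8 − 0.57 − 0.24 − 0.1) / 8 = 0.1788%
Σ(r − r̄)² = (-1.1 − 0.1788)² + (1.21 − 0.1788)² + (0.71 − 0.1788)² + … = 6.6335
sample σ = √(6.6335 / 7) = √0.9476 = 0.9734%
Sharpe = (r̄ − rf) / σ = (0.1788 − 0.04) / 0.9734 = 0.1388 / 0.9734 = 0.1426

0.143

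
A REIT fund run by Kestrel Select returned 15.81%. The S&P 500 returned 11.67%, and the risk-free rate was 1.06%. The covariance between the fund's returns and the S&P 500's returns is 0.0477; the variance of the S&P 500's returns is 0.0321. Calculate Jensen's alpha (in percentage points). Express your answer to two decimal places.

-1.02

β = Cov / Var = 0.0477 / 0.0321 = 1.4860
E[R] = Rf + β(Rm − Rf) = 1.06% + 1.4860 × (11.67% − 1.06%) = 16.8265%
α = Rp − E[R] = 15.81% − 16.8265% = -1.0165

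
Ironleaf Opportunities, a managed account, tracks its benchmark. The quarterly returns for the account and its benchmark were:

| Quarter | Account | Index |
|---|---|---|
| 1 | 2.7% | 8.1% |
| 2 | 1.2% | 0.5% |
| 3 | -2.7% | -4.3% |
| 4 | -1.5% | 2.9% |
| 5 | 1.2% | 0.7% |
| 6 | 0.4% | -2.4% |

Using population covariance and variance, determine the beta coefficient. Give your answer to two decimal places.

r̄p = 0.2167%,  r̄m = 0.9167%
Cov = Σ(rp − r̄p)(rm − r̄m) / 6 = 4.7364
Var(rm) = Σ(rm − r̄m)² / 6 = 15.6614
β = Cov / Var = 4.7364 / 15.6614 = 0.3024

0.30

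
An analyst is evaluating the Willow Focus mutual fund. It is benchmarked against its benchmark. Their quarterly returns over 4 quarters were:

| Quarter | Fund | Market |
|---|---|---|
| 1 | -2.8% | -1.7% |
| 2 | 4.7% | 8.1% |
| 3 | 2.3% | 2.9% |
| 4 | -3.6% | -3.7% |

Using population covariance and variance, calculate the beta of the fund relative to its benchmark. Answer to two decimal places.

0.75

r̄p = 0.1500%,  r̄m = 1.4000%
Cov = Σ(rp − r̄p)(rm − r̄m) / 4 = 15.4950
Var(rm) = Σ(rm − r̄m)² / 4 = 20.6900
β = Cov / Var = 15.4950 / 20.6900 = 0.7489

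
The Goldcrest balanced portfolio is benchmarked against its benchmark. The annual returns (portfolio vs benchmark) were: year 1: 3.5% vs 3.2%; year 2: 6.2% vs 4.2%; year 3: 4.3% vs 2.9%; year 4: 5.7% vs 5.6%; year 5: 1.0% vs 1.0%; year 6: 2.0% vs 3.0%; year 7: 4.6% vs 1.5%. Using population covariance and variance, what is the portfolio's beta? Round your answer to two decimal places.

r̄p = 3.9000%,  r̄m = 3.0571%
Cov = Σ(rp − r̄p)(rm − r̄m) / 7 = 1.7243
Var(rm) = Σ(rm − r̄m)² / 7 = 2.0682
β = Cov / Var = 1.7243 / 2.0682 = 0.8337

0.83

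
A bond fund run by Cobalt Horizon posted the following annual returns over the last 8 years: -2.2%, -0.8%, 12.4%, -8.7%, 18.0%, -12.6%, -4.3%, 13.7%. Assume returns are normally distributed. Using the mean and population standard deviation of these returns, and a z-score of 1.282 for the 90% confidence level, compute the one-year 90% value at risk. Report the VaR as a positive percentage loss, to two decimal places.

Mean return r̄ = 15.50 / 8 = 1.9375%
Σ(r − r̄)² = 893.8388; population σ = √(893.8388/8) = 10.5702%
VaR = −(r̄ − z·σ) = −(1.9375 − 1.282 × 10.5702) = −(-11.6135) = 11.6135%

11.61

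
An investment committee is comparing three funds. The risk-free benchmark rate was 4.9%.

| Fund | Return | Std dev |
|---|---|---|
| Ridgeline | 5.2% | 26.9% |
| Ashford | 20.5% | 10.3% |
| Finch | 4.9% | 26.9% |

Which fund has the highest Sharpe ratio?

Ridgeline: Sharpe ratio = (5.2% − 4.9%) / 26.9% = 0.011
Ashford: Sharpe ratio = (20.5% − 4.9%) / 10.3% = 1.515
Finch: Sharpe ratio = (4.9% − 4.9%) / 26.9% = 0.000
Highest: Ashford (1.515).

Ashford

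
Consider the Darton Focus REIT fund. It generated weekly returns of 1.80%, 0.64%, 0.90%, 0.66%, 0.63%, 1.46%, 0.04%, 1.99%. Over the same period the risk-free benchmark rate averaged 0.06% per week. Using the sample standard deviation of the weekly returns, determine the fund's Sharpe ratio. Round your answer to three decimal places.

r̄ = (1.8 + 0.64 + 0.9 + 0.66 + 0.63 + 1.46 + 0.04 + 1.99) / 8 = 8.120 / 8 = 1.0150%
Σ(r − r̄)² = 3.1436; sample σ = √(3.1436/7) = 0.6701%
Sharpe = (r̄ − rf) / σ = (1.0150 − 0.06) / 0.6701 = 0.9550 / 0.6701 = 1.4252

1.425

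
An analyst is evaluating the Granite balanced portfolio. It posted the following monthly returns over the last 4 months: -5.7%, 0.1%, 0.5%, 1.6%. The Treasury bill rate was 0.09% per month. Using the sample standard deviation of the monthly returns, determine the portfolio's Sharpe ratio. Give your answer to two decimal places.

Mean return r̄ = -3.50 / 4 = -0.8750%
Sample std dev = √[32.2475 / 3] = 3.2786%
Sharpe = (r̄ − rf) / σ = (-0.8750 − 0.09) / 3.2786 = -0.9650 / 3.2786 = -0.2943

-0.29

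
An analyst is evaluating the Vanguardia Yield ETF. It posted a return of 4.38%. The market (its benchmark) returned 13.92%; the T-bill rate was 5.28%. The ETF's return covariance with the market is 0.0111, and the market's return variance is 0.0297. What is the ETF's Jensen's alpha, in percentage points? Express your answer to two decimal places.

β = Cov / Var = 0.0111 / 0.0297 = 0.3737
E[R] = Rf + β(Rm − Rf) = 5.28% + 0.3737 × (13.92% − 5.28%) = 8.5088%
α = Rp − E[R] = 4.38% − 8.5088% = -4.1288

-4.13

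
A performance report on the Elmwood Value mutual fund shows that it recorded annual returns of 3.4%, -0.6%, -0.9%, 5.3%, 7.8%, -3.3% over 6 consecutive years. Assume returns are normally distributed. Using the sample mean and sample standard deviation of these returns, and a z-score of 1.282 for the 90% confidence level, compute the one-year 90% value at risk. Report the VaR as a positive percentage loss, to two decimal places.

3.48

μ = (3.4 − 0.6 − 0.9 + 5.3 + 7.8 − 3.3) / 6 = 1.9500%
Σ(r − μ)² = (3.4 − 1.9500)² + (-0.6 − 1.9500)² + (-0.9 − 1.9500)² + … = 89.7350
σ = √[89.7350 / 5] = 4.2364%
VaR = −(μ − z·σ) = −(1.9500 − 1.282 × 4.2364) = −(-3.4811) = 3.4811%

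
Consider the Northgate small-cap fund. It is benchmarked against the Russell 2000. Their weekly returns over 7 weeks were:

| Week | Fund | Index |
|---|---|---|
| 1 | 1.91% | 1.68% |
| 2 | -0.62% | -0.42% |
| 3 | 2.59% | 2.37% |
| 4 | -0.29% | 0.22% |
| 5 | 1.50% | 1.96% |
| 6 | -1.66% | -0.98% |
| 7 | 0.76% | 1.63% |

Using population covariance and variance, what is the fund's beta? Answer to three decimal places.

r̄p = 0.5986%,  r̄m = 0.9229%
Cov = Σ(rp − r̄p)(rm − r̄m) / 7 = 1.6404
Var(rm) = Σ(rm − r̄m)² / 7 = 1.4516
β = Cov / Var = 1.6404 / 1.4516 = 1.1301

1.130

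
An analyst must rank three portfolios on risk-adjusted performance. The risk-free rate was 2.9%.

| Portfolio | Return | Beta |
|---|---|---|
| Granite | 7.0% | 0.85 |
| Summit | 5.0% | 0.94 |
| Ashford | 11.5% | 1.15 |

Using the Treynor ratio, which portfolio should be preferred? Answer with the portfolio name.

Granite: Treynor = (7.0% − 2.9%) / 0.85 = 4.824
Summit: Treynor = (5.0% − 2.9%) / 0.94 = 2.234
Ashford: Treynor = (11.5% − 2.9%) / 1.15 = 7.478
Highest: Ashford (7.478).

Ashford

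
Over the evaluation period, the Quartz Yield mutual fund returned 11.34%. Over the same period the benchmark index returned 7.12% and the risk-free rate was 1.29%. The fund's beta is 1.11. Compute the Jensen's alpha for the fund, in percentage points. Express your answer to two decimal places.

3.58

CAPM expected return = Rf + β(Rm − Rf) = 1.29% + 1.11 × (7.12% − 1.29%) = 1.29 + 1.11 × 5.83 = 7.7613%
Jensen's α = Rp − E[R] = 11.34% − 7.7613% = 3.5787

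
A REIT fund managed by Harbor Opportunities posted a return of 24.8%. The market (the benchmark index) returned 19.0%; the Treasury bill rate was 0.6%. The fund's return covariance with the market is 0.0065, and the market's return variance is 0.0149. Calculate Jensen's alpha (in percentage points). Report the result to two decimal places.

β = Cov / Var = 0.0065 / 0.0149 = 0.4362
E[R] = Rf + β(Rm − Rf) = 0.6% + 0.4362 × (19.0% − 0.6%) = 8.6261%
α = Rp − E[R] = 24.8% − 8.6261% = 16.1739

16.17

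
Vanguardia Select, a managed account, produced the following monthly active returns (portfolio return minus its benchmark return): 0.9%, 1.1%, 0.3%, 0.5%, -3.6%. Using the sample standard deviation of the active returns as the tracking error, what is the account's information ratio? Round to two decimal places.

μ = (0.9 + 1.1 + 0.3 + 0.5 − 3.6) / 5 = -0.80 / 5 = -0.1600%
Σ(r − μ)² = (0.9 − (-0.1600))² + (1.1 − (-0.1600))² + (0.3 − (-0.1600))² + … = 15.1920
σ = √[15.1920 / 4] = 1.9488%
IR = μ / tracking error = -0.1600 / 1.9488 = -0.0821

-0.08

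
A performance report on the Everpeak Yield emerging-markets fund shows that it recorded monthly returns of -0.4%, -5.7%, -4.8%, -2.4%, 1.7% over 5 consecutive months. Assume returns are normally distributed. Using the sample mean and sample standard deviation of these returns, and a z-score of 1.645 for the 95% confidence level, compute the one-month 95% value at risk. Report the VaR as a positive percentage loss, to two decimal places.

Mean return r̄ = -11.60 / 5 = -2.3200%
Σ(r − r̄)² = (-0.4 − (-2.3200))² + (-5.7 − (-2.3200))² + … = 37.4280
sample σ = √(37.4280 / 4) = √9.3570 = 3.0589%
VaR = −(r̄ − z·σ) = −(-2.3200 − 1.645 × 3.0589) = −(-7.3519) = 7.3519%

7.35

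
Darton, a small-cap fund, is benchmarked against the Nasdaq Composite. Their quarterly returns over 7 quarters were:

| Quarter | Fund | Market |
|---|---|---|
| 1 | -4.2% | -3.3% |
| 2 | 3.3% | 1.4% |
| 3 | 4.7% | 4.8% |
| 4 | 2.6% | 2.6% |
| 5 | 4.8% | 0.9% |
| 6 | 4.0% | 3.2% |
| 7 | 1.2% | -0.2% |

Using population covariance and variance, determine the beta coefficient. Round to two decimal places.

r̄p = 2.3429%,  r̄m = 1.3429%
Cov = Σ(rp − r̄p)(rm − r̄m) / 7 = 6.0939
Var(rm) = Σ(rm − r̄m)² / 7 = 5.8739
β = Cov / Var = 6.0939 / 5.8739 = 1.0375

1.04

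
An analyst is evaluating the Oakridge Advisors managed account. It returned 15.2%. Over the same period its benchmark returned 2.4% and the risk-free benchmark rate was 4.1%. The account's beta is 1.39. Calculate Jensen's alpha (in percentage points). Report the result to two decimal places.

CAPM expected return = Rf + β(Rm − Rf) = 4.1% + 1.39 × (2.4% − 4.1%) = 4.1 + 1.39 × -1.70 = 1.7370%
Jensen's α = Rp − E[R] = 15.2% − 1.7370% = 13.4630

13.46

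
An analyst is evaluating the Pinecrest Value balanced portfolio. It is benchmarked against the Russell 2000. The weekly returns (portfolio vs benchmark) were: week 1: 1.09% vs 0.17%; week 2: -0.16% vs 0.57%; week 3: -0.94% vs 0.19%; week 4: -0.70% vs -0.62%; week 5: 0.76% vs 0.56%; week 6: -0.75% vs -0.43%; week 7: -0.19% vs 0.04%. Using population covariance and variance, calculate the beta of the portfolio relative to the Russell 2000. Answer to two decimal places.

r̄p = -0.1271%,  r̄m = 0.0686%
Cov = Σ(rp − r̄p)(rm − r̄m) / 7 = 0.1644
Var(rm) = Σ(rm − r̄m)² / 7 = 0.1774
β = Cov / Var = 0.1644 / 0.1774 = 0.9267

0.93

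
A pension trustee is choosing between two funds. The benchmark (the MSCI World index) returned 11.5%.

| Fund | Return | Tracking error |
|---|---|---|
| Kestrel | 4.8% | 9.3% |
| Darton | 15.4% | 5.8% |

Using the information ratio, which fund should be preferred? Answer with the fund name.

Kestrel: IR = (4.8% − 11.5%) / 9.3% = -0.720
Darton: IR = (15.4% − 11.5%) / 5.8% = 0.672
Highest: Darton (0.672).

Darton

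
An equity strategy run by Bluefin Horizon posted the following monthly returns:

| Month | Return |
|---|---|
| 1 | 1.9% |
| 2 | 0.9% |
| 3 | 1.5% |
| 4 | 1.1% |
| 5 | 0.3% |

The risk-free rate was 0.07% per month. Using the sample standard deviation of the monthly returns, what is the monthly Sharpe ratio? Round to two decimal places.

1.76

r̄ = (1.9 + 0.9 + 1.5 + 1.1 + 0.3) / 5 = 5.70 / 5 = 1.1400%
Σ(r − r̄)² = 1.4720; sample σ = √(1.4720/4) = 0.6066%
Sharpe = (r̄ − rf) / σ = (1.1400 − 0.07) / 0.6066 = 1.0700 / 0.6066 = 1.7639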